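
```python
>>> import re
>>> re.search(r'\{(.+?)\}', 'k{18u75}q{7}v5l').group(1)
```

The match spans [1:8] → '{18u75}'.
Captured: group 1 = '18u75'.

'18u75'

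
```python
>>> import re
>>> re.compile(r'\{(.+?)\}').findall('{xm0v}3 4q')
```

['xm0v']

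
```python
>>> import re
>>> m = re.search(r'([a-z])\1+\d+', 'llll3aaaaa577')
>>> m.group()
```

'llll3'

`\1` has to match the exact text group 1 already captured.
`search` walks the string left to right and returns the first match it finds.
The match spans [0:5] → 'llll3'.
Captured: group 1 = 'l'.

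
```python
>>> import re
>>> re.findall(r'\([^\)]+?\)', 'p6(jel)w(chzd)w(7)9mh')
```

['(jel)', '(chzd)', '(7)']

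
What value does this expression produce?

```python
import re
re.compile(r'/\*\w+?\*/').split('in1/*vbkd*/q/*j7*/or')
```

Matches to split on: at [3:11] → '/*vbkd*/'; at [12:18] → '/*j7*/'.
Splitting on the pattern gives 3 pieces.

['in1', 'q', 'or']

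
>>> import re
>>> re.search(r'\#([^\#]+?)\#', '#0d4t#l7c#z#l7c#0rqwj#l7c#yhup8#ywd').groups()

The match spans [0:6] → '#0d4t#'.
Captured: group 1 = '0d4t'.

('0d4t',)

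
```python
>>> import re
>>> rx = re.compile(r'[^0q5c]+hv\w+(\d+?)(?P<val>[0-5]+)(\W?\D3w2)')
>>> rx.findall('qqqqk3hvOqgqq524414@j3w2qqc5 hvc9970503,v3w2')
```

[('1', '4', '@j3w2'), ('0', '3', ',v3w2')]

Pattern: one or more of any character except [0q5c]; then the literal 'hv', then one or more of a word character; then one or more of a digit (lazy) (captured); then one or more of a character in [0-5] (captured as 'val'); then optionally a non-word character, then a non-digit, then the literal '3w2' (captured).
Scanning left to right: at [4:24] match 'k3hvOqgqq524414@j3w2', groups = ('1', '4', '@j3w2'); at [28:44] match ' hvc9970503,v3w2', groups = ('0', '3', ',v3w2').
`findall` packs the 3 group values into a tuple for every match.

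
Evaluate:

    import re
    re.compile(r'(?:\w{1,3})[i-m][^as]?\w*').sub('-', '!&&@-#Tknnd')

This matches 1 to 3 of a word character (non-capturing group); then a character in [i-m], then optionally any character except [as], then zero or more of a word character.
Matches: at [6:11] → 'Tknnd'.
Every occurrence is swapped for '-'.

'!&&@-#-'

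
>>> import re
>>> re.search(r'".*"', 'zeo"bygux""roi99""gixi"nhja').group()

'"bygux""roi99""gixi"'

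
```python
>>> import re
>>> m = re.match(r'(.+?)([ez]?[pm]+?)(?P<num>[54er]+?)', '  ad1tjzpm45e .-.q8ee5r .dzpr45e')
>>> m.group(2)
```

'zpm'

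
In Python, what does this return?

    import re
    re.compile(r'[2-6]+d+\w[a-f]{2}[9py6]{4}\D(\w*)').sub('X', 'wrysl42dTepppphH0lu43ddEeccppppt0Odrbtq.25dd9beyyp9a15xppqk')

The pattern matches one or more of a character in [2-6]; then one or more of a literal 'd', then a word character, then exactly 2 of a character in [a-f]; then exactly 4 of one of [9py6], then a non-digit; then zero or more of a word character (captured).
Matches: at [40:59] → '25dd9beyyp9a15xppqk'.
`sub` substitutes 'X' at each match site.

'wrysl42dTepppphH0lu43ddEeccppppt0Odrbtq.X'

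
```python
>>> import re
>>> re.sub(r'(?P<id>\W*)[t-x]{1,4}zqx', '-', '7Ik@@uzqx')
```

'7Ik-'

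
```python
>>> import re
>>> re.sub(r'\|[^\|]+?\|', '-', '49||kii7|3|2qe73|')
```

Matches: at [3:9] → '|kii7|'; at [10:17] → '|2qe73|'.
`sub` substitutes '-' at each match site.

'49|-3-'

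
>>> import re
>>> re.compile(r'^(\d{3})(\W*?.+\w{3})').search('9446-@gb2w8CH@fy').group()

'9446-@gb2w8CH'

Pattern: anchored at the start of the string; then exactly 3 of a digit (captured); then zero or more of a non-word character (lazy), then one or more of any character, then exactly 3 of a word character (captured).
`re.search` tries every starting position until one works.
The match spans [0:13] → '9446-@gb2w8CH'.
Captured: group 1 = '944', group 2 = '6-@gb2w8CH'.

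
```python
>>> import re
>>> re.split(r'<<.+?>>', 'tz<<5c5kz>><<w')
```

Each match becomes a cut point; 2 segments remain.

['tz', '<<w']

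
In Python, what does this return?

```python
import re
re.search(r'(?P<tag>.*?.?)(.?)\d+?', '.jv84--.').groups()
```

('.j', 'v')

The match spans [0:4] → '.jv8'.
Captured: group 1 = '.j', group 2 = 'v'.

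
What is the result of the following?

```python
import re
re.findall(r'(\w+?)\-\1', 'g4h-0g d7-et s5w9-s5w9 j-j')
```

The backreference `\1` re-matches whatever the first group consumed, character for character.
Matches: at [13:22] match 's5w9-s5w9', group 1 = 's5w9'; at [23:26] match 'j-j', group 1 = 'j'.
One capturing group, so `findall` returns just the captured substring from each match — 2 in all.

['s5w9', 'j']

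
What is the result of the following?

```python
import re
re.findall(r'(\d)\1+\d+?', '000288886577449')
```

`\1` has to match the exact text group 1 already captured.
Matches: at [0:4] match '0002', group 1 = '0'; at [4:9] match '88886', group 1 = '8'; at [10:13] match '774', group 1 = '7'.
`findall` collects group 1 from each match (3 total).

['0', '8', '7']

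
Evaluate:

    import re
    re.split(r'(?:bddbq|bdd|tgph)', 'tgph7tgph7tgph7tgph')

['', '7', '7', '7', '']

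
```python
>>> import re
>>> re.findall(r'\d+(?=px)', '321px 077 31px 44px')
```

['321', '31', '44']

The lookaround is zero-width — it requires the adjacent text to match without consuming it, so the asserted text isn't part of the match.
Matches: at [0:3] → '321'; at [10:12] → '31'; at [15:17] → '44'.
`findall` yields the raw match text (3 of them) because the pattern has no groups.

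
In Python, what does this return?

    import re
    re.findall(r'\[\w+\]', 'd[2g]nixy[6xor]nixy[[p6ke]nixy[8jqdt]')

['[2g]', '[6xor]', '[p6ke]', '[8jqdt]']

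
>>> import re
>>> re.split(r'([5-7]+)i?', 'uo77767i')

Pattern: one or more of a character in [5-7] (captured); then optionally a literal 'i'.
Because the pattern has a capturing group, `split` also inserts each captured text between the pieces.

['uo', '77767', '']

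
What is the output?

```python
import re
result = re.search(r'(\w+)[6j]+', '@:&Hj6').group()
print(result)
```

Pattern: one or more of a word character (captured); then one or more of one of [6j].
The match spans [3:6] → 'Hj6'.

Hj6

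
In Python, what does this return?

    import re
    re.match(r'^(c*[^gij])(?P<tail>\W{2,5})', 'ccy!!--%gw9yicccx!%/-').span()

This matches anchored at the start of the string; then zero or more of a literal 'c', then any character except [gij] (captured); then 2 to 5 of a non-word character (captured as 'tail').
`match` is anchored at position 0; if the pattern doesn't fit there, it returns None.
The match spans [0:8] → 'ccy!!--%'.
Captured: group 1 = 'ccy', group 2 = '!!--%'.

(0, 8)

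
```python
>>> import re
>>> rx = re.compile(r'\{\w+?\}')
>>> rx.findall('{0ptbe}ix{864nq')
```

`findall` yields the raw match text (1 of them) because the pattern has no groups.

['{0ptbe}']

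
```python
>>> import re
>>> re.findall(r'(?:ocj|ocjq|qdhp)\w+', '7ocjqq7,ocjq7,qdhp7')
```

Walking the string: at [1:7] → 'ocjqq7'; at [8:13] → 'ocjq7'; at [14:19] → 'qdhp7'.
Since nothing is captured, `findall` lists the 3 matched substrings directly.

['ocjqq7', 'ocjq7', 'qdhp7']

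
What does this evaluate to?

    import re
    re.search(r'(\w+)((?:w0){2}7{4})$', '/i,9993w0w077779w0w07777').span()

The pattern matches one or more of a word character (captured); then the literal 'w0' repeated 2 times, then exactly 4 of the literal '7' (captured); then anchored at the end.
`re.search` scans for the first position where the pattern succeeds.
The match spans [3:24] → '9993w0w077779w0w07777'.
Captured: group 1 = '9993w0w077779', group 2 = 'w0w07777'.

(3, 24)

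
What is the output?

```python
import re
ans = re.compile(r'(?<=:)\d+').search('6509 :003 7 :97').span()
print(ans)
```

Lookahead/lookbehind check context without consuming it, so the matched span excludes the asserted characters.
Unlike `match`, `search` isn't anchored — it looks for the pattern anywhere in the string.
The match spans [6:9] → '003'.

(6, 9)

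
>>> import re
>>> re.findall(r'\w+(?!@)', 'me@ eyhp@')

['m', 'eyh']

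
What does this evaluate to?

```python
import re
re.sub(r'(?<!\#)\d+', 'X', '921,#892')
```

'X,#8X'

A negative assertion filters positions out without eating any characters.
Matches: at [0:3] → '921'; at [6:8] → '92'.
`sub` substitutes 'X' at each match site.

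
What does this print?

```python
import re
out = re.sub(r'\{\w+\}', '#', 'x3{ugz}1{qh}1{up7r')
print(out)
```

x3#1#1{up7r

Each match is replaced by '#'.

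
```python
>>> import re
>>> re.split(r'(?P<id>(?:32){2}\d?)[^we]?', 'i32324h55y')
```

['i', '32324', '55y']

This matches the literal '32' repeated 2 times, then optionally a digit (captured as 'id'); then optionally any character except [we].
Matches to split on: at [1:7] → '32324h'.
The group in the pattern means `split` returns the separators' captures alongside the pieces.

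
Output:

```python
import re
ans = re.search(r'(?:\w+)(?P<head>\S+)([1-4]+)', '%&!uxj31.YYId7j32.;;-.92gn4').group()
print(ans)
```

uxj31.YYId7j32.;;-.92gn4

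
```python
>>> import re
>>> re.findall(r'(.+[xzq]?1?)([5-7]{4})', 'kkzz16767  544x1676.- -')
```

[('kkzz1', '6767')]

This matches one or more of any character, then optionally one of [xzq], then optionally the literal '1' (captured); then exactly 4 of a character in [5-7] (captured).
`findall` packs the 2 group values into a tuple for every match.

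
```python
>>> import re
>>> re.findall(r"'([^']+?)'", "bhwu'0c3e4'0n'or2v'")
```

Walking the string: at [4:11] match "'0c3e4'", group 1 = '0c3e4'; at [13:19] match "'or2v'", group 1 = 'or2v'.
`findall` collects group 1 from each match (2 total).

['0c3e4', 'or2v']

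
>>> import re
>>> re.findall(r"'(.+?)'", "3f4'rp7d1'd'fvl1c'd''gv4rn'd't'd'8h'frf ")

['rp7d1', 'fvl1c', "'gv4rn", 't', '8h']

Lazy quantifiers expand one character at a time until the remainder of the pattern can match.
Walking the string: at [3:10] match "'rp7d1'", group 1 = 'rp7d1'; at [11:18] match "'fvl1c'", group 1 = 'fvl1c'; at [19:27] match "''gv4rn'", group 1 = "'gv4rn"; at [28:31] match "'t'", group 1 = 't'; at [32:36] match "'8h'", group 1 = '8h'.
One capturing group, so `findall` returns just the captured substring from each match — 5 in all.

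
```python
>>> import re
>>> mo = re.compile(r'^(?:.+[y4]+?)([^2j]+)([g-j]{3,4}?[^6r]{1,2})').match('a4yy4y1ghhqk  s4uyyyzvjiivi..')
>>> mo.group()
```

'a4yy4y1ghhqk  s4uyyyzvjiivi'

Pattern: anchored at the start of the string; then one or more of any character, then one or more of one of [y4] (lazy) (non-capturing group); then one or more of any character except [2j] (captured); then 3 to 4 of a character in [g-j] (lazy), then 1 to 2 of any character except [6r] (captured).
`match` is anchored at position 0; if the pattern doesn't fit there, it returns None.
The match spans [0:27] → 'a4yy4y1ghhqk  s4uyyyzvjiivi'.
Captured: group 1 = 'zv', group 2 = 'jiivi'.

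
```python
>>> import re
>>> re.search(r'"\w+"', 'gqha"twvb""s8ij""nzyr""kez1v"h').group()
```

`re.search` scans for the first position where the pattern succeeds.
The match spans [4:10] → '"twvb"'.

'"twvb"'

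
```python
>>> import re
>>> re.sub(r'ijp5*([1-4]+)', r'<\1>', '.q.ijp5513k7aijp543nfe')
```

The pattern matches the literal 'ijp', then zero or more of the literal '5'; then one or more of a character in [1-4] (captured).
Matches: at [3:10] → 'ijp5513'; at [13:19] → 'ijp543'.
`\1` in the replacement pulls in group 1's text for each match.

'.q.<13>k7a<43>nfe'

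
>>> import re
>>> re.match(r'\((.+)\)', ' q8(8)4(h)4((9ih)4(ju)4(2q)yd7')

None

`re.match` won't scan ahead — the pattern has to work from the very first character.
Here position 0 doesn't satisfy it, so the call returns None.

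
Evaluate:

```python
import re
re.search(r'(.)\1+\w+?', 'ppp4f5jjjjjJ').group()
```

'ppp4'

After group 1 captures some text, `\1` only succeeds where that same text appears again.
`re.search` scans for the first position where the pattern succeeds.
The match spans [0:4] → 'ppp4'.
Captured: group 1 = 'p'.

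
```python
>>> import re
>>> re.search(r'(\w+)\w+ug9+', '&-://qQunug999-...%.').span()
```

(5, 14)

Pattern: one or more of a word character (captured); then one or more of a word character, then the literal 'ug', then one or more of the literal '9'.
`re.search` tries every starting position until one works.
The match spans [5:14] → 'qQunug999'.
Captured: group 1 = 'qQu'.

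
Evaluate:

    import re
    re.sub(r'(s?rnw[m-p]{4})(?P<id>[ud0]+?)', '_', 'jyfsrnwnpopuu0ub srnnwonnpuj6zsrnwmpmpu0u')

'jyf_u0ub srnnwonnpuj6z_0u'

Lazy quantifiers expand one character at a time until the remainder of the pattern can match.
Each match is replaced by '_'.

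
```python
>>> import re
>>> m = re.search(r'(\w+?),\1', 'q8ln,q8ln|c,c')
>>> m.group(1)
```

'q8ln'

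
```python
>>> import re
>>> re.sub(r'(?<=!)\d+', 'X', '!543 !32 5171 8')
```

'!X !X 5171 8'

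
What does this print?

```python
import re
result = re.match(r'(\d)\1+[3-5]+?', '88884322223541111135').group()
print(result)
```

88884

`re.match` won't scan ahead — the pattern has to work from the very first character.
The match spans [0:5] → '88884'.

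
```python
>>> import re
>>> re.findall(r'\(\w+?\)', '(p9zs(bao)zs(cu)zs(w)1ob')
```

`findall` yields the raw match text (3 of them) because the pattern has no groups.

['(bao)', '(cu)', '(w)']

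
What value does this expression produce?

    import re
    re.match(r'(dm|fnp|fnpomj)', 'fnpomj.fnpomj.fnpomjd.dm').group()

'fnp'

`match` is anchored at position 0; if the pattern doesn't fit there, it returns None.
The match spans [0:3] → 'fnp'.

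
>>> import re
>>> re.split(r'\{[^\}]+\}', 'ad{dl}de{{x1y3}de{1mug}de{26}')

Matches to split on: at [2:6] → '{dl}'; at [8:15] → '{{x1y3}'; at [17:23] → '{1mug}'; at [25:29] → '{26}'.
`split` removes every match and returns the 5 fragments in between.

['ad', 'de', 'de', 'de', '']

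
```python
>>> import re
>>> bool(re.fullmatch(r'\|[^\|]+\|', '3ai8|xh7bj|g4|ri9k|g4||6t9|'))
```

For `fullmatch`, every character of the input must be accounted for by the pattern.
Here the string isn't matched end-to-end, so the call returns None, and `bool(None)` is False.

False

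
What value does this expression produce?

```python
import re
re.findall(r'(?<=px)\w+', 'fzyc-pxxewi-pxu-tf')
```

The positive lookaround only admits positions where the adjacent text matches; those characters stay outside the span.
Walking the string: at [7:11] → 'xewi'; at [14:15] → 'u'.
`findall` yields the raw match text (2 of them) because the pattern has no groups.

['xewi', 'u']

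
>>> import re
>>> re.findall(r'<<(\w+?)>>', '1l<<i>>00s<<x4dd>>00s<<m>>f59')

['i', 'x4dd', 'm']

Walking the string: at [2:7] match '<<i>>', group 1 = 'i'; at [10:18] match '<<x4dd>>', group 1 = 'x4dd'; at [21:26] match '<<m>>', group 1 = 'm'.
With a single group, `findall` returns only what that group captured — 3 items.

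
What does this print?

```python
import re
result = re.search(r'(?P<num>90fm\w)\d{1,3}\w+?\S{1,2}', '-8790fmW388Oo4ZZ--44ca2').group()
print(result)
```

90fmW388Oo4

The pattern matches the literal '90', then the literal 'fm', then a word character (captured as 'num'); then 1 to 3 of a digit, then one or more of a word character (lazy), then 1 to 2 of a non-whitespace character.
Lazy quantifiers expand one character at a time until the remainder of the pattern can match.
`re.search` tries every starting position until one works.
The match spans [3:14] → '90fmW388Oo4'.
Captured: group 1 = '90fmW'.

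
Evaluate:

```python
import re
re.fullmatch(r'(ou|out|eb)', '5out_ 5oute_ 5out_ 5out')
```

None

`fullmatch` succeeds only if the pattern covers the string from start to end.
Here the string isn't matched end-to-end, so the call returns None.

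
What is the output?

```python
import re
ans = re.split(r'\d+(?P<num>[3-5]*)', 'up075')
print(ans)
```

Pattern: one or more of a digit; then zero or more of a character in [3-5] (captured as 'num').
Matches to split on: at [2:5] → '075'.
`re.split` interleaves the captured-group text with the surrounding fragments.

['up', '', '']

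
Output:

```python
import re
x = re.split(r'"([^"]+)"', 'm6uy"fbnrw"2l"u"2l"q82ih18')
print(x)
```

With a capturing group present, the delimiter's captured portion is kept in the result list.

['m6uy', 'fbnrw', '2l', 'u', '2l"q82ih18']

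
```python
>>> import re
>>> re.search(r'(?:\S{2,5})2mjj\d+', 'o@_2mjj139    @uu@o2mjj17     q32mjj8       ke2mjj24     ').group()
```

'o@_2mjj139'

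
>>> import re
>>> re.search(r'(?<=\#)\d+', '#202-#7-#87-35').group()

'202'

The positive lookaround only admits positions where the adjacent text matches; those characters stay outside the span.
The match spans [1:4] → '202'.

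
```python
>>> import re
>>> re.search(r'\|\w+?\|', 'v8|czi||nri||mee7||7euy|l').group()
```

`re.search` tries every starting position until one works.
The match spans [2:7] → '|czi|'.

'|czi|'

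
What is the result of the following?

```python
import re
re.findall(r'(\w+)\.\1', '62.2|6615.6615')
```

['2', '6615']

`\1` has to match the exact text group 1 already captured.
Scanning left to right: at [1:4] match '2.2', group 1 = '2'; at [5:14] match '6615.6615', group 1 = '6615'.
With a single group, `findall` returns only what that group captured — 2 items.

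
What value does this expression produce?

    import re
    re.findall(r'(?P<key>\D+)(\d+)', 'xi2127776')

[('xi', '2127776')]

This matches one or more of a non-digit (captured as 'key'); then one or more of a digit (captured).
Matches: at [0:9] match 'xi2127776', groups = ('xi', '2127776').
Multiple groups make `findall` return tuples — one 2-tuple for the one match.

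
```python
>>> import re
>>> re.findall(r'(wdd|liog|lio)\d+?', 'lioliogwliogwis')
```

[]

`findall` collects group 1 from each match (0 total).
Nothing in the string satisfies the pattern, so the list is empty.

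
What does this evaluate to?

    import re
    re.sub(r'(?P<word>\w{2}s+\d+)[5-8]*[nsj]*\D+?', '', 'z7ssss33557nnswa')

'a'

Lazy quantifiers expand one character at a time until the remainder of the pattern can match.
Every occurrence is swapped for ''.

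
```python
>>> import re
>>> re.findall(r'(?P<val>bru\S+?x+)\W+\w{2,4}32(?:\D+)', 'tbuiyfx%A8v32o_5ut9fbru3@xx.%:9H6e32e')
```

['bru3@xx']

The pattern matches the literal 'bru', then one or more of a non-whitespace character (lazy), then one or more of the literal 'x' (captured as 'val'); then one or more of a non-word character, then 2 to 4 of a word character, then the literal '32'; then one or more of a non-digit (non-capturing group).
Because there's exactly one group, `findall` drops the full match and keeps group 1 from the one hit.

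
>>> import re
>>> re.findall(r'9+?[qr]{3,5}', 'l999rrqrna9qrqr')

['999rrqr', '9qrqr']

No capturing groups, so `findall` returns the 2 full match strings.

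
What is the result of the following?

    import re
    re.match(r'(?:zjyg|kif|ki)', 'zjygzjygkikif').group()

'zjyg'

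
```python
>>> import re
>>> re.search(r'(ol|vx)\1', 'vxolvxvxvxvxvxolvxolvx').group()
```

`\1` is not a pattern — it's the concrete string captured by group 1, re-applied verbatim.
`re.search` scans for the first position where the pattern succeeds.
The match spans [4:8] → 'vxvx'.
Captured: group 1 = 'vx'.

'vxvx'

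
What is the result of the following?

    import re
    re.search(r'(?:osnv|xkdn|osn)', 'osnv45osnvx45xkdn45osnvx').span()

(0, 4)

Branches in `(...|...)` are attempted left-to-right; the first branch that allows the whole pattern to succeed is taken.
`search` walks the string left to right and returns the first match it finds.
The match spans [0:4] → 'osnv'.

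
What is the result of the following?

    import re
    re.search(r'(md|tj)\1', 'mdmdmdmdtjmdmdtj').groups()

('md',)

The match spans [0:4] → 'mdmd'.
Captured: group 1 = 'md'.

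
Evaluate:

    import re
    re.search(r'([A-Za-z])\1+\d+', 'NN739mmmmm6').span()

(0, 5)

The backreference `\1` re-matches whatever the first group consumed, character for character.
The match spans [0:5] → 'NN739'.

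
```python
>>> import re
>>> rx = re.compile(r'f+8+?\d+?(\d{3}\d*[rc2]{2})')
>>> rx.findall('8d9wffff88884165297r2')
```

['884165297r2']

The pattern matches one or more of a literal 'f', then one or more of a literal '8' (lazy), then one or more of a digit (lazy); then exactly 3 of a digit, then zero or more of a digit, then exactly 2 of one of [rc2] (captured).
The `?` after the quantifier makes it lazy — it takes as little as possible before letting the rest of the pattern try.
Matches: at [4:21] match 'ffff88884165297r2', group 1 = '884165297r2'.
With a single group, `findall` returns only what that group captured — 1 item.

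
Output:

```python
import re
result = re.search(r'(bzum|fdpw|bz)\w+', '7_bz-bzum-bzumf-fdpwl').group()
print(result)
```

The match spans [5:9] → 'bzum'.

bzum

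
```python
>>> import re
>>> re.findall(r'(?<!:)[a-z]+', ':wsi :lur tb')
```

['si', 'ur', 'tb']

The negative lookahead/lookbehind blocks any match where the forbidden context is present.
Matches: at [2:4] → 'si'; at [7:9] → 'ur'; at [10:12] → 'tb'.
Since nothing is captured, `findall` lists the 3 matched substrings directly.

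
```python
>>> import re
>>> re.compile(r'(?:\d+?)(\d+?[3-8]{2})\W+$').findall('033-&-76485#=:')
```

['6485']

`findall` collects group 1 from the one match (1 total).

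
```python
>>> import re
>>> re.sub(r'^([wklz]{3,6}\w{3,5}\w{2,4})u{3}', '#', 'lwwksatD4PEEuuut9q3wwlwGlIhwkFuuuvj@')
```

'#t9q3wwlwGlIhwkFuuuvj@'

`sub` substitutes '#' at each match site.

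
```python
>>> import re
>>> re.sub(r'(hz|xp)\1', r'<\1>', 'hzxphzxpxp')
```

The backreference `\1` re-matches whatever the first group consumed, character for character.
The replacement refers to a captured group, so each match is rewritten using its own captured text.

'hzxphz<xp>'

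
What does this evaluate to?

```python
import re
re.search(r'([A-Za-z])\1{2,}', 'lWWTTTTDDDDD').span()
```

`\1` has to match the exact text group 1 already captured.
Unlike `match`, `search` isn't anchored — it looks for the pattern anywhere in the string.
The match spans [3:7] → 'TTTT'.
Captured: group 1 = 'T'.

(3, 7)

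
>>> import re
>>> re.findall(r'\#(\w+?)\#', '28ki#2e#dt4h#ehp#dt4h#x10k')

Scanning left to right: at [4:8] match '#2e#', group 1 = '2e'; at [12:17] match '#ehp#', group 1 = 'ehp'.
One capturing group, so `findall` returns just the captured substring from each match — 2 in all.

['2e', 'ehp']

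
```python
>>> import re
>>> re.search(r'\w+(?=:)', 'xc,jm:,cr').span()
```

The positive lookaround only admits positions where the adjacent text matches; those characters stay outside the span.
The match spans [3:5] → 'jm'.

(3, 5)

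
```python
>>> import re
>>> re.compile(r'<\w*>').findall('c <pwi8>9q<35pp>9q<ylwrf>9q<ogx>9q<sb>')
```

No capturing groups, so `findall` returns the 5 full match strings.

['<pwi8>', '<35pp>', '<ylwrf>', '<ogx>', '<sb>']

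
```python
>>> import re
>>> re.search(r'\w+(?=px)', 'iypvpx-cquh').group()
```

'iypv'

The `(?=…)`/`(?<=…)` assertion just peeks at neighbouring text; it doesn't advance the match position.
The match spans [0:4] → 'iypv'.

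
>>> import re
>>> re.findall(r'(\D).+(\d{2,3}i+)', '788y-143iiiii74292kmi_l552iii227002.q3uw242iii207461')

[('y', '42iii')]

Pattern: a non-digit (captured); then one or more of any character; then 2 to 3 of a digit, then one or more of the literal 'i' (captured).
Scanning left to right: at [3:46] match 'y-143iiiii74292kmi_l552iii227002.q3uw242iii', groups = ('y', '42iii').
2 groups means the one result is a tuple of 2 captured strings — 1 here.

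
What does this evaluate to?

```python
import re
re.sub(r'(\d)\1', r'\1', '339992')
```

'3992'

After group 1 captures some text, `\1` only succeeds where that same text appears again.
Matches: at [0:2] → '33'; at [2:4] → '99'.
Each match is replaced using the text its own group 1 captured.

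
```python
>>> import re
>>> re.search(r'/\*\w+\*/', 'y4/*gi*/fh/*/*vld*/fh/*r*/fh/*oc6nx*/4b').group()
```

'/*gi*/'

The match spans [2:8] → '/*gi*/'.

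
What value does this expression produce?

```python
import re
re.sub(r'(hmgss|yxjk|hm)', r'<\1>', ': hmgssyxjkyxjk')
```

`|` is ordered: at each position the engine commits to the first alternative that works.
Matches: at [2:7] → 'hmgss'; at [7:11] → 'yxjk'; at [11:15] → 'yxjk'.
The replacement refers to a captured group, so each match is rewritten using its own captured text.

': <hmgss><yxjk><yxjk>'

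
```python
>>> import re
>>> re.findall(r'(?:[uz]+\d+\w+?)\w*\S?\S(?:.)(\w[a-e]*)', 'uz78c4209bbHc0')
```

['0']

With a single group, `findall` returns only what that group captured — 1 item.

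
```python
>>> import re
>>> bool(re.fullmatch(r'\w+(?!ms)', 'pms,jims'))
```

Because the assertion is negative and zero-width, positions next to the forbidden text are skipped.
`re.fullmatch` is like wrapping the pattern in `^…$` (in single-line mode).
Here the string isn't matched end-to-end, so the call returns None, and `bool(None)` is False.

False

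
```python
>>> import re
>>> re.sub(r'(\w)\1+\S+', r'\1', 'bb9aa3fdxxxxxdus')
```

After group 1 captures some text, `\1` only succeeds where that same text appears again.
Matches: at [0:16] → 'bb9aa3fdxxxxxdus'.
Each match is replaced using the text its own group 1 captured.

'b'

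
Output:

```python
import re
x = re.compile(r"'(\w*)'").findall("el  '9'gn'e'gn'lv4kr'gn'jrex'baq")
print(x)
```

Walking the string: at [4:7] match "'9'", group 1 = '9'; at [9:12] match "'e'", group 1 = 'e'; at [14:21] match "'lv4kr'", group 1 = 'lv4kr'; at [23:29] match "'jrex'", group 1 = 'jrex'.
One capturing group, so `findall` returns just the captured substring from each match — 4 in all.

['9', 'e', 'lv4kr', 'jrex']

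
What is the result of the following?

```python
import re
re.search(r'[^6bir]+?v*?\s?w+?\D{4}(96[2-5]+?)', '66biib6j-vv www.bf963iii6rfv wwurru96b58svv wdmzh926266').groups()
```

The match spans [7:21] → 'j-vv www.bf963'.
Captured: group 1 = '963'.

('963',)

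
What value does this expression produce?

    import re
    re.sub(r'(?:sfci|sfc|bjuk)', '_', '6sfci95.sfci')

'6_95._'

Alternation tries branches left to right and keeps the first one that lets the overall match succeed at that position.
Matches: at [1:5] → 'sfci'; at [8:12] → 'sfci'.
`sub` substitutes '_' at each match site.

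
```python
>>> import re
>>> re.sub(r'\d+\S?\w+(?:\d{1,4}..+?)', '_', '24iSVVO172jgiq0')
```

Lazy quantifiers expand one character at a time until the remainder of the pattern can match.
Every occurrence is swapped for '_'.

'_iq0'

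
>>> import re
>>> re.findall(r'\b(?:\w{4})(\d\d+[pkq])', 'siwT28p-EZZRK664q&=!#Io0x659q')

['28p', '659q']

This matches a word boundary (`\b`, zero-width); then exactly 4 of a word character (non-capturing group); then a digit, then one or more of a digit, then one of [pkq] (captured).
Scanning left to right: at [0:7] match 'siwT28p', group 1 = '28p'; at [21:29] match 'Io0x659q', group 1 = '659q'.
Because there's exactly one group, `findall` drops the full match and keeps group 1 from each hit.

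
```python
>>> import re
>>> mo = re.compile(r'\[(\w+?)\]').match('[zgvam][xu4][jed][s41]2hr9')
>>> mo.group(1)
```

The match spans [0:7] → '[zgvam]'.
Captured: group 1 = 'zgvam'.

'zgvam'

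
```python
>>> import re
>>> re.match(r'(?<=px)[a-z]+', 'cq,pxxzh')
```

None

The positive lookaround only admits positions where the adjacent text matches; those characters stay outside the span.
`re.match` only tries the pattern at the start of the string.
Here the string doesn't start with a match, so the call returns None.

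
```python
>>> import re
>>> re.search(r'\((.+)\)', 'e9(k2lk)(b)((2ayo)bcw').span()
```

`search` walks the string left to right and returns the first match it finds.
The match spans [2:18] → '(k2lk)(b)((2ayo)'.
Captured: group 1 = 'k2lk)(b)((2ayo'.

(2, 18)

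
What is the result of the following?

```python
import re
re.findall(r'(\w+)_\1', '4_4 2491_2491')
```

`\1` is not a pattern — it's the concrete string captured by group 1, re-applied verbatim.
Walking the string: at [0:3] match '4_4', group 1 = '4'; at [4:13] match '2491_2491', group 1 = '2491'.
`findall` collects group 1 from each match (2 total).

['4', '2491']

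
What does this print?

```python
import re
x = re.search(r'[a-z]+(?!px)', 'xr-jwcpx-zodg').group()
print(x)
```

xr

The negative lookaround is zero-width — it rules out positions where the adjacent text would match, without consuming anything.
The match spans [0:2] → 'xr'.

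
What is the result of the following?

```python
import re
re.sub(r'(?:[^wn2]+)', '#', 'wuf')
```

'w#'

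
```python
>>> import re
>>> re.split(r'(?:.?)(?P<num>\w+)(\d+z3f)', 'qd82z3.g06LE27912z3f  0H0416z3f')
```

['qd82z3', 'g06LE2791', '2z3f', ' ', '0H041', '6z3f', '']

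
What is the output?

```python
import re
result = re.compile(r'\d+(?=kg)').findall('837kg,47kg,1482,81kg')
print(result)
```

['837', '47', '81']

Lookahead/lookbehind check context without consuming it, so the matched span excludes the asserted characters.
Scanning left to right: at [0:3] → '837'; at [6:8] → '47'; at [16:18] → '81'.
`findall` yields the raw match text (3 of them) because the pattern has no groups.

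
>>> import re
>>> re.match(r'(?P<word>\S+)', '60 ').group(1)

Pattern: one or more of a non-whitespace character (captured as 'word').
`match` is anchored at position 0; if the pattern doesn't fit there, it returns None.
The match spans [0:2] → '60'.
Captured: group 1 = '60'.

'60'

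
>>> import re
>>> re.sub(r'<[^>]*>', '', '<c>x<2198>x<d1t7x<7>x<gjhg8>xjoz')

Each match is replaced by ''.

'xxxxjoz'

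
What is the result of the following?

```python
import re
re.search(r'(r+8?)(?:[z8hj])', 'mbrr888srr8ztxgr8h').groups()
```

('rr8',)

The match spans [2:6] → 'rr88'.
Captured: group 1 = 'rr8'.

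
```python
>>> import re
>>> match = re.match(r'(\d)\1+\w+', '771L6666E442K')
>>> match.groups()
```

('7',)

After group 1 captures some text, `\1` only succeeds where that same text appears again.
With `match`, the pattern is implicitly anchored at the beginning.
The match spans [0:13] → '771L6666E442K'.
Captured: group 1 = '7'.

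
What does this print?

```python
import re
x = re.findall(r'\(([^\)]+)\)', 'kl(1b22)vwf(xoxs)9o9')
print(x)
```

['1b22', 'xoxs']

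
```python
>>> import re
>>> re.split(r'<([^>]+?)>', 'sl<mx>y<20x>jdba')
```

['sl', 'mx', 'y', '20x', 'jdba']

Because the pattern has a capturing group, `split` also inserts each captured text between the pieces.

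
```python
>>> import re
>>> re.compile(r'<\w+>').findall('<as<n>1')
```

`findall` yields the raw match text (1 of them) because the pattern has no groups.

['<n>']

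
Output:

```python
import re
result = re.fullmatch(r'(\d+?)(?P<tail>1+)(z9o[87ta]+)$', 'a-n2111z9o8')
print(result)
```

`fullmatch` succeeds only if the pattern covers the string from start to end.
Here the pattern can't cover the whole string, so the call returns None.

None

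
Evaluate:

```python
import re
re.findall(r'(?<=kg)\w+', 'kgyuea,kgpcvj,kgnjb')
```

The positive lookaround only admits positions where the adjacent text matches; those characters stay outside the span.
With no groups in the pattern, `findall` gives back each whole match — 3 here.

['yuea', 'pcvj', 'njb']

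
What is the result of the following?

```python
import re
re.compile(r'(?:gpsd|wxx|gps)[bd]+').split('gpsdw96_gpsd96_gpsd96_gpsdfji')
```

['', 'w96_', '96_', '96_', 'fji']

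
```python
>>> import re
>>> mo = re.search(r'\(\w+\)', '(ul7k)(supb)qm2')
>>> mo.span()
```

Unlike `match`, `search` isn't anchored — it looks for the pattern anywhere in the string.
The match spans [0:6] → '(ul7k)'.

(0, 6)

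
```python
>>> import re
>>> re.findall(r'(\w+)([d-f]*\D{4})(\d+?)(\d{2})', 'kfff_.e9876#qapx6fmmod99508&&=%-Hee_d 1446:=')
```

A non-greedy quantifier consumes as few characters as it can — just enough that the remainder of the pattern still matches from where it stops; whatever follows it matches normally.
4 groups means each result is a tuple of 4 captured strings — 3 here.

[('kff', 'f_.e', '9', '87'), ('qapx6f', 'mmod', '9', '95'), ('He', 'e_d ', '1', '44')]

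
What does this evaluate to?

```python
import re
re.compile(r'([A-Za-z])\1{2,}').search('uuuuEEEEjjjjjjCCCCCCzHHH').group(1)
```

After group 1 captures some text, `\1` only succeeds where that same text appears again.
`re.search` scans for the first position where the pattern succeeds.
The match spans [0:4] → 'uuuu'.
Captured: group 1 = 'u'.

'u'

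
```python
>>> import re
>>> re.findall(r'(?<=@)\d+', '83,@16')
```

['16']

Because the assertion is zero-width, the text it checks is not consumed and won't appear in the result.
Walking the string: at [4:6] → '16'.
No capturing groups, so `findall` returns the 1 full match string.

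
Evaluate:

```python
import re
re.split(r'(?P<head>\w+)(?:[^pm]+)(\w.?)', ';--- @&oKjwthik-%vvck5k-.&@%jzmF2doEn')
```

[';--- @&', 'oKjwthik', 'mF', '', '2do', 'n', '']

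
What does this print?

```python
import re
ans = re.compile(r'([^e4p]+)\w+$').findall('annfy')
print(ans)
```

['annf']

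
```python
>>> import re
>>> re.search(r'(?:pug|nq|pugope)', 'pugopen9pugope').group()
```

'pug'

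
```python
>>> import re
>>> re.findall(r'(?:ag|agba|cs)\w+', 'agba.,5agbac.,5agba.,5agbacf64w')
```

['agba', 'agbac', 'agba', 'agbacf64w']

No capturing groups, so `findall` returns the 4 full match strings.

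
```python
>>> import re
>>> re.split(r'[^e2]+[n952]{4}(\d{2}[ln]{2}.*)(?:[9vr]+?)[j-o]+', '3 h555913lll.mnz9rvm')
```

['', '13lll.mnz9r', '']

Pattern: one or more of any character except [e2], then exactly 4 of one of [n952]; then exactly 2 of a digit, then exactly 2 of one of [ln], then zero or more of any character (captured); then one or more of one of [9vr] (lazy) (non-capturing group); then one or more of a character in [j-o].
Matches to split on: at [0:20] → '3 h555913lll.mnz9rvm'.
The group in the pattern means `split` returns the separators' captures alongside the pieces.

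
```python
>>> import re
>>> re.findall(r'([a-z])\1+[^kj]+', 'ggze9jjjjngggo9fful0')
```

A backreference is literal: `\1` must see the identical characters the first group matched.
With a single group, `findall` returns only what that group captured — 2 items.

['g', 'j']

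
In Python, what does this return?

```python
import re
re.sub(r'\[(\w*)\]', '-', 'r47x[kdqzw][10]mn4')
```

Matches: at [4:11] → '[kdqzw]'; at [11:15] → '[10]'.
Each match is replaced by '-'.

'r47x--mn4'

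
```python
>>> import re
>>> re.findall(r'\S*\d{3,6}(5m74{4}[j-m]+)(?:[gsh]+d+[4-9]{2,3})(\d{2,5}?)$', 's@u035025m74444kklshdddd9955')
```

[('5m74444kkl', '55')]

Pattern: zero or more of a non-whitespace character, then 3 to 6 of a digit; then the literal '5m7', then exactly 4 of a literal '4', then one or more of a character in [j-m] (captured); then one or more of one of [gsh], then one or more of the literal 'd', then 2 to 3 of a character in [4-9] (non-capturing group); then 2 to 5 of a digit (lazy) (captured); then anchored at the end.
Walking the string: at [0:28] match 's@u035025m74444kklshdddd9955', groups = ('5m74444kkl', '55').
2 groups means the one result is a tuple of 2 captured strings — 1 here.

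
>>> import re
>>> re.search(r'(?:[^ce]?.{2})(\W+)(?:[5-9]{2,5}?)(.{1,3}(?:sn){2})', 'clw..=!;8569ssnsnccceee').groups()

The match spans [1:17] → 'lw..=!;8569ssnsn'.
Captured: group 1 = '.=!;', group 2 = '69ssnsn'.

('.=!;', '69ssnsn')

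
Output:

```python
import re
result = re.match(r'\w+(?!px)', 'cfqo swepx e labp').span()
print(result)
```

(0, 4)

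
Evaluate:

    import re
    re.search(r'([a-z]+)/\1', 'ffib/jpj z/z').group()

'z/z'

The backreference `\1` re-matches whatever the first group consumed, character for character.
The match spans [9:12] → 'z/z'.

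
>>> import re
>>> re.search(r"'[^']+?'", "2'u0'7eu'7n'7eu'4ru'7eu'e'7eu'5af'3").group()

`re.search` tries every starting position until one works.
The match spans [1:5] → "'u0'".

"'u0'"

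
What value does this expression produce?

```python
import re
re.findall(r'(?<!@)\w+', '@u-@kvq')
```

['vq']

A negative assertion filters positions out without eating any characters.
Scanning left to right: at [5:7] → 'vq'.
With no groups in the pattern, `findall` gives back each whole match — 1 here.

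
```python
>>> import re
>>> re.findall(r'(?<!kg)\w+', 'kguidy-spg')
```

['kguidy', 'spg']

`(?!…)`/`(?<!…)` only lets a position through if the neighbouring text does NOT match; no characters are consumed.
With no groups in the pattern, `findall` gives back each whole match — 2 here.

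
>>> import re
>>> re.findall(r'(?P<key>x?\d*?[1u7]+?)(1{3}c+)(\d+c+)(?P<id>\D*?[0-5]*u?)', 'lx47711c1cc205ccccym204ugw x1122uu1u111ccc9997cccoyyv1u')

[('x1122uu1u', '111ccc', '9997ccc', '')]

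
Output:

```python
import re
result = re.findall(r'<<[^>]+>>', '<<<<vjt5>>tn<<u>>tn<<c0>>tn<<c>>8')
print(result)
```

['<<<<vjt5>>', '<<u>>', '<<c0>>', '<<c>>']

Scanning left to right: at [0:10] → '<<<<vjt5>>'; at [12:17] → '<<u>>'; at [19:25] → '<<c0>>'; at [27:32] → '<<c>>'.
No capturing groups, so `findall` returns the 4 full match strings.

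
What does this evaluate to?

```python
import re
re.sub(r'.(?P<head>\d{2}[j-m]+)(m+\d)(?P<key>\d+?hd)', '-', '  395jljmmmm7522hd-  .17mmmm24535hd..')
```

'  --  -..'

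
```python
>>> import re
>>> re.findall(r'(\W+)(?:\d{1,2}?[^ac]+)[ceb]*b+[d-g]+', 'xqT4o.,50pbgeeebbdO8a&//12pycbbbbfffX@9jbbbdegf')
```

['.,', '&//', '@']

Pattern: one or more of a non-word character (captured); then 1 to 2 of a digit (lazy), then one or more of any character except [ac] (non-capturing group); then zero or more of one of [ceb], then one or more of a literal 'b', then one or more of a character in [d-g].
Scanning left to right: at [5:18] match '.,50pbgeeebbd', group 1 = '.,'; at [21:36] match '&//12pycbbbbfff', group 1 = '&//'; at [37:47] match '@9jbbbdegf', group 1 = '@'.
With a single group, `findall` returns only what that group captured — 3 items.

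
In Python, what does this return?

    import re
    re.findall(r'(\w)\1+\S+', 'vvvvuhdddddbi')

['v']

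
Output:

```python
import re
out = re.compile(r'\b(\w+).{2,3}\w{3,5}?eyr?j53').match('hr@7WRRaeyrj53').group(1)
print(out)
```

hr

This matches a word boundary (`\b`, zero-width); then one or more of a word character (captured); then 2 to 3 of any character, then 3 to 5 of a word character (lazy), then the literal 'ey'; then optionally a literal 'r', then the literal 'j', then the literal '53'.
`re.match` only tries the pattern at the start of the string.
The match spans [0:14] → 'hr@7WRRaeyrj53'.
Captured: group 1 = 'hr'.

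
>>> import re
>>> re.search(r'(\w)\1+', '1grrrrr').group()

'rrrrr'

`\1` has to match the exact text group 1 already captured.
`re.search` scans for the first position where the pattern succeeds.
The match spans [2:7] → 'rrrrr'.
Captured: group 1 = 'r'.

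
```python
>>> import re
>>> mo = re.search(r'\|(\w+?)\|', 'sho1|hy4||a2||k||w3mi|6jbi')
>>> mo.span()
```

(4, 9)

Unlike `match`, `search` isn't anchored — it looks for the pattern anywhere in the string.
The match spans [4:9] → '|hy4|'.
Captured: group 1 = 'hy4'.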